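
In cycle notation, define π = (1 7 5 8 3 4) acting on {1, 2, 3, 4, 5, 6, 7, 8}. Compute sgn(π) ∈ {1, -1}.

The cycle lengths are 6, 1, 1.
A cycle is odd iff its length is even; π has 1 even-length cycle, so sgn(π) = (−1)^1 and π is odd.

-1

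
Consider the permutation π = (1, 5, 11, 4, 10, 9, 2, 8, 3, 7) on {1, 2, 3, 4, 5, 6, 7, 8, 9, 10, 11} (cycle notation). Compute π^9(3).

3 lies in the 10-cycle (1, 5, 11, 4, 10, 9, 2, 8, 3, 7).
Stepping 9 places around the cycle: 3 → 7 → 1 → 5 → 11 → 4 → 10 → 9 → 2 → 8.

8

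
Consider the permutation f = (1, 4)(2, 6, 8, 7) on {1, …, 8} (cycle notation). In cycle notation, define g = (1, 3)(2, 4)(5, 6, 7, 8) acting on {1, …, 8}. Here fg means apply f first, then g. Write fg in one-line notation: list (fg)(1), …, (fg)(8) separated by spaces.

Chase each element through f then g: 1 → 4 → 2; 2 → 6 → 7; 3 → 3 → 1; 4 → 1 → 3; 5 → 5 → 6; 6 → 8 → 5; 7 → 2 → 4; 8 → 7 → 8.
So fg in one-line form is 2 7 1 3 6 5 4 8.

2 7 1 3 6 5 4 8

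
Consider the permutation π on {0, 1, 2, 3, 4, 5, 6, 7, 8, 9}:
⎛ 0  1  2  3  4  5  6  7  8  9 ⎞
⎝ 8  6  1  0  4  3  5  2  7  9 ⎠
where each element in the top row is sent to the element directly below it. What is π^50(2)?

6

Tracing 2 → 1 → … returns to 2 after 8 steps, so 2 lies in an 8-cycle (0 8 7 2 1 6 5 3).
Since the cycle has length 8, π^50 acts on it the same as π^2 (50 mod 8 = 2).
Advancing 2 steps from 2: 2 → 1 → 6.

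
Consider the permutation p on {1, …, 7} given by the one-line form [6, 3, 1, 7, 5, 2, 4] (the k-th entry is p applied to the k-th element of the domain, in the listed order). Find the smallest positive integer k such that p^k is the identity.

4

Decomposing into disjoint cycles gives cycle lengths 4, 2, 1.
The order is lcm(4, 2) = 4.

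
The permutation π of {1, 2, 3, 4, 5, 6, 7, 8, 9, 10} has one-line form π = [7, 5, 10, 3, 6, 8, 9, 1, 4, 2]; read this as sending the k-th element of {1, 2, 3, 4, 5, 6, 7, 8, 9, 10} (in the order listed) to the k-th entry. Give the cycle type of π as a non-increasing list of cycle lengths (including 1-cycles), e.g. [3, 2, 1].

The disjoint cycles are (1 7 9 4 3 10 2 5 6 8), with lengths 10 in non-increasing order.

[10]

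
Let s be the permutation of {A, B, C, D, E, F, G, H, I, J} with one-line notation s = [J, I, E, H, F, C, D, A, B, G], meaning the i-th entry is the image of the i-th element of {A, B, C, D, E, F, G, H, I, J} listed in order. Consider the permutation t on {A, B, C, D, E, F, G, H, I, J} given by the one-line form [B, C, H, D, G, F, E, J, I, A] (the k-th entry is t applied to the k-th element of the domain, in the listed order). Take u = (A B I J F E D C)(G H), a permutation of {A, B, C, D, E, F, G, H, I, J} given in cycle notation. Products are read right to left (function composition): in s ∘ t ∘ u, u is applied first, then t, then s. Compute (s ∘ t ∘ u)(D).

A

Chase D: u(D) = C; t(C) = H; s(H) = A. Hence (s ∘ t ∘ u)(D) = A.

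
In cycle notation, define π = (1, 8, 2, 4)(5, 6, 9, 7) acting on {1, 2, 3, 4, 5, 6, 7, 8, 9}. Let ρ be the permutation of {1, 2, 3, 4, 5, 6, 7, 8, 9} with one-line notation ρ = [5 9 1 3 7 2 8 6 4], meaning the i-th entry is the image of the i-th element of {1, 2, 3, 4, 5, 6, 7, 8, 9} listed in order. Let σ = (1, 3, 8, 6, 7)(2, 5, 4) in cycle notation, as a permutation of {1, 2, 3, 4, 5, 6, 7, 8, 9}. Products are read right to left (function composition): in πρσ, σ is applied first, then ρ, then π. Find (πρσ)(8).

Chase 8: σ(8) = 6; ρ(6) = 2; π(2) = 4. Hence (πρσ)(8) = 4.

4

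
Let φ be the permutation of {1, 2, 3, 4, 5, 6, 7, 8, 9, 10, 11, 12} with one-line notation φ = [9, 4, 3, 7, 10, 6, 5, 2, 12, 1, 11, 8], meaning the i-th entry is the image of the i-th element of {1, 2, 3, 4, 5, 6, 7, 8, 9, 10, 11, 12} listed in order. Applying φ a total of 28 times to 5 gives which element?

10

Tracing 5 → 10 → … returns to 5 after 9 steps, so 5 lies in a 9-cycle (1 9 12 8 2 4 7 5 10).
On a 9-cycle, φ^9 is the identity, so φ^28 = φ^1 there (28 ≡ 1 mod 9).
Stepping 1 place around the cycle: 5 → 10.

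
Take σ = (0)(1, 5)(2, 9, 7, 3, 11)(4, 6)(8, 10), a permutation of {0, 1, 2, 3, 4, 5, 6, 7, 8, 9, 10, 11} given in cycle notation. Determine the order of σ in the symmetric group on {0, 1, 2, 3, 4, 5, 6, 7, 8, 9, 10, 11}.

The disjoint cycles have lengths 5, 2, 2, 2, 1.
The order is lcm(5, 2, 2, 2) = 10.

10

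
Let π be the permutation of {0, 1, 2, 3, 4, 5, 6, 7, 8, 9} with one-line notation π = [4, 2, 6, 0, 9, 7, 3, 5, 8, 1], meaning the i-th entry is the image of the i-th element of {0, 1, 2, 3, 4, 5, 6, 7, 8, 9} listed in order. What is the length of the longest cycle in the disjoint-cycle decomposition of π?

Decomposing into disjoint cycles gives (0, 4, 9, 1, 2, 6, 3)(5, 7); the longest has length 7.

7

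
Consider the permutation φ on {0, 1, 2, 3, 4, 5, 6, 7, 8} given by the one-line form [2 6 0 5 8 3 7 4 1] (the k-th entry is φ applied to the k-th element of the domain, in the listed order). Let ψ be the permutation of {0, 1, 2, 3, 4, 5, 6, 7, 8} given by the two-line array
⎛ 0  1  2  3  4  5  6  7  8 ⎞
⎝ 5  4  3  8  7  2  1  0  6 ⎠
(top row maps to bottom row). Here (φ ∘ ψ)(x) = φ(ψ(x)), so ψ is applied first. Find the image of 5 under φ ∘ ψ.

(φ ∘ ψ)(5) = φ(ψ(5)). ψ(5) = 2, then φ(2) = 0. So (φ ∘ ψ)(5) = 0.

0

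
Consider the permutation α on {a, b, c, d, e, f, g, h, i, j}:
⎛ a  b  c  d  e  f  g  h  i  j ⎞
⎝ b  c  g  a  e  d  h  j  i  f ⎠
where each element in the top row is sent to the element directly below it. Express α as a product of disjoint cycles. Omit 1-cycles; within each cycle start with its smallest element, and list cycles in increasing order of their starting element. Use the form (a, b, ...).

From a: a → b → c → g → h → j → f → d → a, closing the cycle (a, b, c, g, h, j, f, d).
Continuing from each remaining unvisited element yields (a, b, c, g, h, j, f, d).

(a, b, c, g, h, j, f, d)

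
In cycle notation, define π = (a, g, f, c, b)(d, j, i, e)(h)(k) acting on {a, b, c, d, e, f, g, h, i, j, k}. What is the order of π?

20

The cycle type of π is (5, 4, 1, 1).
The order of π is the least common multiple of its cycle lengths: lcm(5, 4) = 20.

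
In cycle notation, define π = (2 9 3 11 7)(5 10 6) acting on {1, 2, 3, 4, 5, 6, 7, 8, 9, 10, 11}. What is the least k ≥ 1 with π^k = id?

15

The disjoint cycles have lengths 5, 3, 1, 1, 1.
The order is lcm(5, 3) = 15.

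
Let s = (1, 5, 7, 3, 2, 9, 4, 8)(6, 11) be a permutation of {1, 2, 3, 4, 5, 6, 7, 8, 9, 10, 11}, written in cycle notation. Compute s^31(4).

9

4 lies in the 8-cycle (1, 5, 7, 3, 2, 9, 4, 8).
On an 8-cycle, s^8 is the identity, so s^31 = s^7 there (31 ≡ 7 mod 8).
Stepping 7 places around the cycle: 4 → 8 → 1 → 5 → 7 → 3 → 2 → 9.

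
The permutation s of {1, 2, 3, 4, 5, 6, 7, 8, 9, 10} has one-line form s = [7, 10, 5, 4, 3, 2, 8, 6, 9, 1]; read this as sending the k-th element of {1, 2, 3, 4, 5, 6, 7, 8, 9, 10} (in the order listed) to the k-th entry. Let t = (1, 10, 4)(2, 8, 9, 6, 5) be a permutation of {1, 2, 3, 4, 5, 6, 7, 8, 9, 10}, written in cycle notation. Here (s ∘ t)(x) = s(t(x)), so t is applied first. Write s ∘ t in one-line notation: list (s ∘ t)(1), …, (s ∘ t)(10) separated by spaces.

(s ∘ t)(x) = s(t(x)). Computing each image: s(t(1)) = s(10) = 1, s(t(2)) = s(8) = 6, s(t(3)) = s(3) = 5, s(t(4)) = s(1) = 7, s(t(5)) = s(2) = 10, s(t(6)) = s(5) = 3, s(t(7)) = s(7) = 8, s(t(8)) = s(9) = 9, s(t(9)) = s(6) = 2, s(t(10)) = s(4) = 4.
Hence s ∘ t = [1 6 5 7 10 3 8 9 2 4].

1 6 5 7 10 3 8 9 2 4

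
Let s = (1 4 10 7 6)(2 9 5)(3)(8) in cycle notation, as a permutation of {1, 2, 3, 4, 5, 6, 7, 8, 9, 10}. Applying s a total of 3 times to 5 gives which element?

5

5 lies in the 3-cycle (2 9 5).
On a 3-cycle, s^3 is the identity, so s^3 = s^0 there (3 ≡ 0 mod 3).
So s^3(5) = 5.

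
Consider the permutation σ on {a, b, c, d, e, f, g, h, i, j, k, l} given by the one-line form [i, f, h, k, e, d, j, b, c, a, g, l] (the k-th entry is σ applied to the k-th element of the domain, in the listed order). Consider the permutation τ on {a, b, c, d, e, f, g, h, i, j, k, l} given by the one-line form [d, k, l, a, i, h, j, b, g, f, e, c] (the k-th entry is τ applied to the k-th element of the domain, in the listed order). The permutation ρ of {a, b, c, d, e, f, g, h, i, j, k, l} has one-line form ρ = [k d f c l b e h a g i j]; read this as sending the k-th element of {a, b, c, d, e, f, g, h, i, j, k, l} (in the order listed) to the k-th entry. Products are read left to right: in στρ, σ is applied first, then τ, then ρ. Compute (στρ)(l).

(στρ)(l) = ρ(τ(σ(l))). σ(l) = l, then τ(l) = c, then ρ(c) = f, so the result is f.

f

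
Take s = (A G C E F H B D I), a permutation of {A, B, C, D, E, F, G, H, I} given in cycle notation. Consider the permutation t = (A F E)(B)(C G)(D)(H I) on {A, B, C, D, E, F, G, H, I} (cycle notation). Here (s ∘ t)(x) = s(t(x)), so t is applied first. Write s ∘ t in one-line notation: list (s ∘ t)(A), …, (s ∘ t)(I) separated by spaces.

H D C I G F E A B

(s ∘ t)(x) = s(t(x)). Computing each image: s(t(A)) = s(F) = H, s(t(B)) = s(B) = D, s(t(C)) = s(G) = C, s(t(D)) = s(D) = I, s(t(E)) = s(A) = G, s(t(F)) = s(E) = F, s(t(G)) = s(C) = E, s(t(H)) = s(I) = A, s(t(I)) = s(H) = B.
Hence s ∘ t = [H D C I G F E A B].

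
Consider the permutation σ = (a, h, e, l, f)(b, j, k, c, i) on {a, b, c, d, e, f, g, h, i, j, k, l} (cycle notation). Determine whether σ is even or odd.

The cycle lengths are 5, 5, 1, 1.
A cycle is odd iff its length is even; σ has 0 even-length cycles, so sgn(σ) = (−1)^0 and σ is even.

even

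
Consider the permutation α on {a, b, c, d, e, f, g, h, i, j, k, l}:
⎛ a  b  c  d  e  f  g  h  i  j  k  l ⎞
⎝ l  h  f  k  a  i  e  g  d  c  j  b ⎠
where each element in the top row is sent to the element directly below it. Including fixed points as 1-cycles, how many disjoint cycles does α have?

The cycle decomposition is (a l b h g e)(c f i d k j), which has 2 cycles (counting 1-cycles).

2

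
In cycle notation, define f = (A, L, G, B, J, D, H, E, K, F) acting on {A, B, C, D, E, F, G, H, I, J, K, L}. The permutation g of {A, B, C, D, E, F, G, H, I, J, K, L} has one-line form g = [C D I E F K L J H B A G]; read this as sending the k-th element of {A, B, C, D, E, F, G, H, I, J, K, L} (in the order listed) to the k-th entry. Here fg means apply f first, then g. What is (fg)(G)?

D

f(G) = B, then g(B) = D; composing gives (fg)(G) = D.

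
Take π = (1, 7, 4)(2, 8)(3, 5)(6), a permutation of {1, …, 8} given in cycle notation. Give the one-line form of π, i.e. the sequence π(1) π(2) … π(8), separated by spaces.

7 8 5 1 3 6 4 2

Image by image: 1→7, 2→8, 3→5, 4→1, 5→3, 6→6, 7→4, 8→2.
So the one-line form is 7 8 5 1 3 6 4 2.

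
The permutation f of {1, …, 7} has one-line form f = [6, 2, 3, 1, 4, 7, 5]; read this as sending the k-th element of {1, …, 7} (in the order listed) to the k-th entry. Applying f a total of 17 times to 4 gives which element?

Tracing 4 → 1 → … returns to 4 after 5 steps, so 4 lies in a 5-cycle (1 6 7 5 4).
Powers repeat with period 5 on this cycle, and 17 mod 5 = 2, so f^17(4) = f^2(4).
Advancing 2 steps from 4: 4 → 1 → 6.

6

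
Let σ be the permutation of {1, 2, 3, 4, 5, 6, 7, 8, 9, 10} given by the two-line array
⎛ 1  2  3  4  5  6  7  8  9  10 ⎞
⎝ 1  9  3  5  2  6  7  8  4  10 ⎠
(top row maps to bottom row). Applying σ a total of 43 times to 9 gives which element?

2

Tracing 9 → 4 → … returns to 9 after 4 steps, so 9 lies in a 4-cycle (2 9 4 5).
On a 4-cycle, σ^4 is the identity, so σ^43 = σ^3 there (43 ≡ 3 mod 4).
Advancing 3 steps from 9: 9 → 4 → 5 → 2.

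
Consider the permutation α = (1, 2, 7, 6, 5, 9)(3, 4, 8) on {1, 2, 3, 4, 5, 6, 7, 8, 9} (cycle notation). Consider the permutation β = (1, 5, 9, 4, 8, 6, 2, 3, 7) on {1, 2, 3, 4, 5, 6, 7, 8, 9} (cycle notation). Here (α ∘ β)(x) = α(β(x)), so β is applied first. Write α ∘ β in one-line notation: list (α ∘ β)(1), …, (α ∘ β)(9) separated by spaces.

9 4 6 3 1 7 2 5 8

For each element, apply β then α: 1 → 5 → 9; 2 → 3 → 4; 3 → 7 → 6; 4 → 8 → 3; 5 → 9 → 1; 6 → 2 → 7; 7 → 1 → 2; 8 → 6 → 5; 9 → 4 → 8.
So α ∘ β in one-line form is 9 4 6 3 1 7 2 5 8.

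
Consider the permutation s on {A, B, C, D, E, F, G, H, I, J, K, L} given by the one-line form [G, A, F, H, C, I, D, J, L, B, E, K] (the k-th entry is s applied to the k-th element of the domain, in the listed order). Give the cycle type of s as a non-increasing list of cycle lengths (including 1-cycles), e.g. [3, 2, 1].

The disjoint cycles are (A G D H J B)(C F I L K E), with lengths 6, 6 in non-increasing order.

[6, 6]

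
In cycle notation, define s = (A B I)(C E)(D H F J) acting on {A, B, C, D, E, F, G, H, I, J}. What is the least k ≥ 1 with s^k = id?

The disjoint cycles have lengths 4, 3, 2, 1.
The order of s is the least common multiple of its cycle lengths: lcm(4, 3, 2) = 12.

12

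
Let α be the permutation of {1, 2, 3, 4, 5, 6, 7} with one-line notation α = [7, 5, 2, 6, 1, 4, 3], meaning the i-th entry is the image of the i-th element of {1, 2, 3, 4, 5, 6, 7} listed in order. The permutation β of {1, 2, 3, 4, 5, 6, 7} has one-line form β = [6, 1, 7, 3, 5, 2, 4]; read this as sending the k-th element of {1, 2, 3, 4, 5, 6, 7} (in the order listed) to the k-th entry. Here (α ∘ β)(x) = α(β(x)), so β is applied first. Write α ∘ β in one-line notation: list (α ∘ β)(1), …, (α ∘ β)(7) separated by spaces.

(α ∘ β)(x) = α(β(x)). Computing each image: α(β(1)) = α(6) = 4, α(β(2)) = α(1) = 7, α(β(3)) = α(7) = 3, α(β(4)) = α(3) = 2, α(β(5)) = α(5) = 1, α(β(6)) = α(2) = 5, α(β(7)) = α(4) = 6.
Hence α ∘ β = [4 7 3 2 1 5 6].

4 7 3 2 1 5 6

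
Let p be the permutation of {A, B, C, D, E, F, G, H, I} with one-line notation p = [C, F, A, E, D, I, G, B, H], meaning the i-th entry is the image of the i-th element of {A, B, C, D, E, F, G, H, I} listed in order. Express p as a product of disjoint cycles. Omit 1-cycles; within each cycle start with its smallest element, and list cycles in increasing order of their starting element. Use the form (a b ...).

(A C)(B F I H)(D E)

Iterating p from A gives A → C → A; that is the 2-cycle (A C).
Continuing from each remaining unvisited element yields (A C)(B F I H)(D E).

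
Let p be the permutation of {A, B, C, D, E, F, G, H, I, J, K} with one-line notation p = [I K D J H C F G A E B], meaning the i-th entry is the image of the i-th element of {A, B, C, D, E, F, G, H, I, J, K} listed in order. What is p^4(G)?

Tracing G → F → … returns to G after 7 steps, so G lies in a 7-cycle (C, D, J, E, H, G, F).
Stepping 4 places around the cycle: G → F → C → D → J.

J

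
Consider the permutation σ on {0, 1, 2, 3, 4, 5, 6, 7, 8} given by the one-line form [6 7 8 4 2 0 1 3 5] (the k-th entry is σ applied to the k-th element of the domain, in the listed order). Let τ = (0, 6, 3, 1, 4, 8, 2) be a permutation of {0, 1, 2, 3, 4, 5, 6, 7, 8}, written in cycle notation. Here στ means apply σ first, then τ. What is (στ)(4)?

σ(4) = 2, then τ(2) = 0; composing gives (στ)(4) = 0.

0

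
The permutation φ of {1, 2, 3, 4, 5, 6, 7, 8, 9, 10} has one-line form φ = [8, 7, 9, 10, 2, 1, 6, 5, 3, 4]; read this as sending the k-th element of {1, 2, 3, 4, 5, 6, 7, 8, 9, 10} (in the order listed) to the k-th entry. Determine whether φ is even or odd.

In disjoint-cycle form the cycle lengths are 6, 2, 2.
A cycle of length ℓ contributes ℓ−1 transpositions, so φ is a product of 5 + 1 + 1 = 7 transpositions — odd.

odd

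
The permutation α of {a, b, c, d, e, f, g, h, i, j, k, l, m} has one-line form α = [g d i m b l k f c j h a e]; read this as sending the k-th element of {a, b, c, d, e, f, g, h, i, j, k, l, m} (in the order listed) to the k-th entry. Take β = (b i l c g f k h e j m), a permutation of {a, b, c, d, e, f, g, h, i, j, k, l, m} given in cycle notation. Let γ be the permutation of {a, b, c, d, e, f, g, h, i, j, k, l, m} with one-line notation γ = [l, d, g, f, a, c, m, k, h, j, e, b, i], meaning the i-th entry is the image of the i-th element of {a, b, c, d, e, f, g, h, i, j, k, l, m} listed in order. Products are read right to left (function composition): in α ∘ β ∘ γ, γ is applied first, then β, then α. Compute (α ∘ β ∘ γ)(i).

b

(α ∘ β ∘ γ)(i) = α(β(γ(i))). γ(i) = h, then β(h) = e, then α(e) = b, so the result is b.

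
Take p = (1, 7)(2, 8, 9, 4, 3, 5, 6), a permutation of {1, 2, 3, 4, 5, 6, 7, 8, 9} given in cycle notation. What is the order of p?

The cycle type of p is (7, 2).
The order of p is the least common multiple of its cycle lengths: lcm(7, 2) = 14.

14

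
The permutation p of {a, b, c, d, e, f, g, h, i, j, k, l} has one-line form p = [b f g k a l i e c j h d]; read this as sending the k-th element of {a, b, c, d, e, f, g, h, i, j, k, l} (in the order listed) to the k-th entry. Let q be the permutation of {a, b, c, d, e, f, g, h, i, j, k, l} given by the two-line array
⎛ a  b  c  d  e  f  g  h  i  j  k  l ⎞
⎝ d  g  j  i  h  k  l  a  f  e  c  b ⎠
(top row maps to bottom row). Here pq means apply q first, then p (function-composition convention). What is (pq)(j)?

q(j) = e, then p(e) = a; composing gives (pq)(j) = a.

a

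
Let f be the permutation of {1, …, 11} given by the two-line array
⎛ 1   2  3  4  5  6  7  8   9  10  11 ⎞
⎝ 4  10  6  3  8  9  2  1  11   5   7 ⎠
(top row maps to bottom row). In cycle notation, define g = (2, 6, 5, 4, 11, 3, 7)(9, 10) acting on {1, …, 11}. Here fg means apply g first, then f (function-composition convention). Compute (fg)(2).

9

First apply g: g(2) = 6, then f(6) = 9. Thus (fg)(2) = 9.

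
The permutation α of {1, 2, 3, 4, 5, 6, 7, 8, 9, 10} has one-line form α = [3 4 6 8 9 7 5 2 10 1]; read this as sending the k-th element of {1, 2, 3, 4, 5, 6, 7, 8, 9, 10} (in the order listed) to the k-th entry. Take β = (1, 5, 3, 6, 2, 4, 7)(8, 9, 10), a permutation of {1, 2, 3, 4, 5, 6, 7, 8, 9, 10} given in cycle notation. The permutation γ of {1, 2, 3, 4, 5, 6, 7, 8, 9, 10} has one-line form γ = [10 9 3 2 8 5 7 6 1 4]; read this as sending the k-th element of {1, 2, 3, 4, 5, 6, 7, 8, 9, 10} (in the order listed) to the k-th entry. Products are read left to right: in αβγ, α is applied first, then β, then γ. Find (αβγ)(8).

2

Apply the permutations in order: α(8) = 2, then β(2) = 4, then γ(4) = 2. So (αβγ)(8) = 2.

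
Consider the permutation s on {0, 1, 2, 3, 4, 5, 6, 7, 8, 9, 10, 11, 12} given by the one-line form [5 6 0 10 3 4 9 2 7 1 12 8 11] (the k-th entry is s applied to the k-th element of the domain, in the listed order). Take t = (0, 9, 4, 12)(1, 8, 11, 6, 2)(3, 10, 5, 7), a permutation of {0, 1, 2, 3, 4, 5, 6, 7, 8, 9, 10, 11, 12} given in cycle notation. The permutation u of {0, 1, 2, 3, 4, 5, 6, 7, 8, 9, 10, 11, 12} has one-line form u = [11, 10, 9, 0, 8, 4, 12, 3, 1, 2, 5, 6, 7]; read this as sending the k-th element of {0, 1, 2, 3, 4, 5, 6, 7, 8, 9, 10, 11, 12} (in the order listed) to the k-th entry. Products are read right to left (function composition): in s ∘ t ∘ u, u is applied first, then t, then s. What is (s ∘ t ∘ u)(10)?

2

Chase 10: u(10) = 5; t(5) = 7; s(7) = 2. Hence (s ∘ t ∘ u)(10) = 2.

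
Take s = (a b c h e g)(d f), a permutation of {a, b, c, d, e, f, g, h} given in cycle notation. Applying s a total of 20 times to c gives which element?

c lies in the 6-cycle (a b c h e g).
Since the cycle has length 6, s^20 acts on it the same as s^2 (20 mod 6 = 2).
Stepping 2 places around the cycle: c → h → e.

e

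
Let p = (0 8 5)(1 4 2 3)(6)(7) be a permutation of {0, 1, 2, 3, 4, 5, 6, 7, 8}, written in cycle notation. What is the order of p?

12

The cycle type of p is (4, 3, 1, 1).
Since disjoint cycles commute, ord(p) = lcm(4, 3) = 12.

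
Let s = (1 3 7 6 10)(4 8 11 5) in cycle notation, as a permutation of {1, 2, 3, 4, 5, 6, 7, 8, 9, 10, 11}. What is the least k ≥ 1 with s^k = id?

The cycle type of s is (5, 4, 1, 1).
Since disjoint cycles commute, ord(s) = lcm(5, 4) = 20.

20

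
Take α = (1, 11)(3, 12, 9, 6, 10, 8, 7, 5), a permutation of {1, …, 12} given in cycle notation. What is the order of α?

8

The cycle type of α is (8, 2, 1, 1).
The order is lcm(8, 2) = 8.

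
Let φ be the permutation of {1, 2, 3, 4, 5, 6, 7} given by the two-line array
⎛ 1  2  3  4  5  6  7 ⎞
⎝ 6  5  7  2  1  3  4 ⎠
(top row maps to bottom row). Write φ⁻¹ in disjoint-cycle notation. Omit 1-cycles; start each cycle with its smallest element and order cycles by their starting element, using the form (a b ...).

(1 5 2 4 7 3 6)

First write φ in disjoint cycles: (1 6 3 7 4 2 5).
Reversing each cycle (and rotating so the smallest element leads) gives φ⁻¹ = (1 5 2 4 7 3 6).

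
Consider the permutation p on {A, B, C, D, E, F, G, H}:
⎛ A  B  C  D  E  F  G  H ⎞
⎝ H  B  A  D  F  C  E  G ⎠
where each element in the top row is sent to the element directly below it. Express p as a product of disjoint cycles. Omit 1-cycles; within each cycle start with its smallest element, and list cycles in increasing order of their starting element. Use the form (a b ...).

(A H G E F C)

From A: A → H → G → E → F → C → A, closing the cycle (A H G E F C).
Repeating from the next unused element and collecting all non-trivial cycles gives (A H G E F C).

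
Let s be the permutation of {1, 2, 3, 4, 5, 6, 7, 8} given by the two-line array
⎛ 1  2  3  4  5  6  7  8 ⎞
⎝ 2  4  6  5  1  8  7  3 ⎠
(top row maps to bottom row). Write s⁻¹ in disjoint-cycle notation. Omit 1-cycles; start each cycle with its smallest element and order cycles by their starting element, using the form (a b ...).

First write s in disjoint cycles: (1 2 4 5)(3 6 8).
Reversing each cycle (and rotating so the smallest element leads) gives s⁻¹ = (1 5 4 2)(3 8 6).

(1 5 4 2)(3 8 6)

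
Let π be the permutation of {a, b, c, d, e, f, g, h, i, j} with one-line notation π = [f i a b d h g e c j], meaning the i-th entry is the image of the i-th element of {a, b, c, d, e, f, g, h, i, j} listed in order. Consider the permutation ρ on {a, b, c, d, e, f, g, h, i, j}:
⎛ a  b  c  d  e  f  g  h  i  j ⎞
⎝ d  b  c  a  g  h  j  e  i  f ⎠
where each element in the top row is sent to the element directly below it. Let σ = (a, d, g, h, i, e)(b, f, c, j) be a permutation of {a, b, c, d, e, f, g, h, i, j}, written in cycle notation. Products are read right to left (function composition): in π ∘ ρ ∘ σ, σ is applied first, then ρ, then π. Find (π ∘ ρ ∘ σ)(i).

(π ∘ ρ ∘ σ)(i) = π(ρ(σ(i))). σ(i) = e, then ρ(e) = g, then π(g) = g, so the result is g.

g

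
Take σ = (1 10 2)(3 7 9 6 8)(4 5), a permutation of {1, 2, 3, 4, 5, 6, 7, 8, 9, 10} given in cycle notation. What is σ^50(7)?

7

7 lies in the 5-cycle (3 7 9 6 8).
Powers repeat with period 5 on this cycle, and 50 mod 5 = 0, so σ^50(7) = σ^0(7).
So σ^50(7) = 7.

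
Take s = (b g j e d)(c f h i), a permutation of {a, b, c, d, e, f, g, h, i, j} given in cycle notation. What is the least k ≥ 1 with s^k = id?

20

The cycle type of s is (5, 4, 1).
The order of s is the least common multiple of its cycle lengths: lcm(5, 4) = 20.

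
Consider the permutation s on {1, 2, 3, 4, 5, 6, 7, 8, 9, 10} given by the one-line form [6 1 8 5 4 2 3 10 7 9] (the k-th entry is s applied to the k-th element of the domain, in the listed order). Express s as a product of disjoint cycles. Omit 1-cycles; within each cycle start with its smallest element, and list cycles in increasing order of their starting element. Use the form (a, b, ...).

Iterating s from 1 gives 1 → 6 → 2 → 1; that is the 3-cycle (1, 6, 2).
Continuing from each remaining unvisited element yields (1, 6, 2)(3, 8, 10, 9, 7)(4, 5).

(1, 6, 2)(3, 8, 10, 9, 7)(4, 5)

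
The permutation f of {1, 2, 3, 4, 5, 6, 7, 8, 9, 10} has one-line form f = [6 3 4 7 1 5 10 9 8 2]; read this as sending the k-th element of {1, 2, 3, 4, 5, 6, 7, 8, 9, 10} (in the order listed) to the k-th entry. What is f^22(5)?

1

Tracing 5 → 1 → … returns to 5 after 3 steps, so 5 lies in a 3-cycle (1, 6, 5).
Since the cycle has length 3, f^22 acts on it the same as f^1 (22 mod 3 = 1).
Stepping 1 place around the cycle: 5 → 1.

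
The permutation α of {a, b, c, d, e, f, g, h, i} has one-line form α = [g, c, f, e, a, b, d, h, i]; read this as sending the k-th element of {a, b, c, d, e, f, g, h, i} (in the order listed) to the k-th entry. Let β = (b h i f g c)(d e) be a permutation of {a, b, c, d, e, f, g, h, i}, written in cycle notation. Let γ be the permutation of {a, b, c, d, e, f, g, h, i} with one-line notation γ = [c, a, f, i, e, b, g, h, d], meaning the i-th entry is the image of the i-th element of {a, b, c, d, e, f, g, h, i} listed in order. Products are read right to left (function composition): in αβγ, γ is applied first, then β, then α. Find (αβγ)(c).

d

Apply the permutations in order: γ(c) = f, then β(f) = g, then α(g) = d. So (αβγ)(c) = d.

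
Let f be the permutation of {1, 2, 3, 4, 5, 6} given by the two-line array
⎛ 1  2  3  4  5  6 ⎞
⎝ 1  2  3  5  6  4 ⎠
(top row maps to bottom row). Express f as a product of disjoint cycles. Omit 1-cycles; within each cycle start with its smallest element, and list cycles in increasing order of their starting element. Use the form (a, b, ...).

(4, 5, 6)

From 4: 4 → 5 → 6 → 4, closing the cycle (4, 5, 6).
Continuing from each remaining unvisited element yields (4, 5, 6).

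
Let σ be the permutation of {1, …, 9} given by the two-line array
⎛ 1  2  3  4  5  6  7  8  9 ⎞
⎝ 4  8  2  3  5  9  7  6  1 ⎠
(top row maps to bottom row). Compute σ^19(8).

3

Tracing 8 → 6 → … returns to 8 after 7 steps, so 8 lies in a 7-cycle (1 4 3 2 8 6 9).
Since the cycle has length 7, σ^19 acts on it the same as σ^5 (19 mod 7 = 5).
Advancing 5 steps from 8: 8 → 6 → 9 → 1 → 4 → 3.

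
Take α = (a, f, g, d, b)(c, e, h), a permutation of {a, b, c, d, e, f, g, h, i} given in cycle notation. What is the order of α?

The cycle type of α is (5, 3, 1).
The order of α is the least common multiple of its cycle lengths: lcm(5, 3) = 15.

15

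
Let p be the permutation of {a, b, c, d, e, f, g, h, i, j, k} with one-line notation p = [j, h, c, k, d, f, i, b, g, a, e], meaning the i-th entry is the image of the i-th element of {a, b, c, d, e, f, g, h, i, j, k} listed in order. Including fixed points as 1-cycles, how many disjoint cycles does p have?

The cycle decomposition is (a, j)(b, h)(c)(d, k, e)(f)(g, i), which has 6 cycles (counting 1-cycles).

6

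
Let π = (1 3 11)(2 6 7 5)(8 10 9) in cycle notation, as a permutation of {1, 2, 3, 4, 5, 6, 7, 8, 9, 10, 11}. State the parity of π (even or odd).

The cycle lengths are 4, 3, 3, 1.
A cycle is odd iff its length is even; π has 1 even-length cycle, so sgn(π) = (−1)^1 and π is odd.

odd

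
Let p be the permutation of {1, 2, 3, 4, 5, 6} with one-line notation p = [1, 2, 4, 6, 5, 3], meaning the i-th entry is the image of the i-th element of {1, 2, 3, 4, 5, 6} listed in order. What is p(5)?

5 is element number 5 of the domain, and entry number 5 of the one-line form is 5, so p(5) = 5.

5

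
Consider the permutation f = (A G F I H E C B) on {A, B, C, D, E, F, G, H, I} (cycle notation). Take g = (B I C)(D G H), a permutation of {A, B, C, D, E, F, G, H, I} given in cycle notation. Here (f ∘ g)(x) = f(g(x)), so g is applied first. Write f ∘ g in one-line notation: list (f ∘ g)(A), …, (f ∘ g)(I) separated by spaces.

(f ∘ g)(x) = f(g(x)). Computing each image: f(g(A)) = f(A) = G, f(g(B)) = f(I) = H, f(g(C)) = f(B) = A, f(g(D)) = f(G) = F, f(g(E)) = f(E) = C, f(g(F)) = f(F) = I, f(g(G)) = f(H) = E, f(g(H)) = f(D) = D, f(g(I)) = f(C) = B.
Hence f ∘ g = [G H A F C I E D B].

G H A F C I E D B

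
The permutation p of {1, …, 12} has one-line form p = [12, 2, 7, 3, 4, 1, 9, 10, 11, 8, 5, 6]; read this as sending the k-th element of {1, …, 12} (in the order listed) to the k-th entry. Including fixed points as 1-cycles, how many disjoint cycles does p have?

4

The cycle decomposition is (1 12 6)(2)(3 7 9 11 5 4)(8 10), which has 4 cycles (counting 1-cycles).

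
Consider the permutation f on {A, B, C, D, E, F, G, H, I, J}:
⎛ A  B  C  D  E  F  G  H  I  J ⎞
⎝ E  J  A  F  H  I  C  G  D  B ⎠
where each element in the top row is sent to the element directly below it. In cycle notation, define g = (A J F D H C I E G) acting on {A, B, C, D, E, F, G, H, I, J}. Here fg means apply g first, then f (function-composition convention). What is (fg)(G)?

(fg)(G) = f(g(G)). g(G) = A, then f(A) = E. So (fg)(G) = E.

E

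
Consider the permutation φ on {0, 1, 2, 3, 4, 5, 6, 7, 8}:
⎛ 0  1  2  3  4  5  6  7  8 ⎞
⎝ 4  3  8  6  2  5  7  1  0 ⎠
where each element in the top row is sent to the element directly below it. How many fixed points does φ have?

The fixed points (elements with φ(x) = x) are {5}, so there is 1.

1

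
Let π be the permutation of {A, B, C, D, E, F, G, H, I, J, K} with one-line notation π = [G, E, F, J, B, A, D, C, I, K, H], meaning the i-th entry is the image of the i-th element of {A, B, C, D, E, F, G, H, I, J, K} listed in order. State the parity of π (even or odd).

In disjoint-cycle form the cycle lengths are 8, 2, 1.
A cycle of length ℓ contributes ℓ−1 transpositions, so π is a product of 7 + 1 = 8 transpositions — even.

even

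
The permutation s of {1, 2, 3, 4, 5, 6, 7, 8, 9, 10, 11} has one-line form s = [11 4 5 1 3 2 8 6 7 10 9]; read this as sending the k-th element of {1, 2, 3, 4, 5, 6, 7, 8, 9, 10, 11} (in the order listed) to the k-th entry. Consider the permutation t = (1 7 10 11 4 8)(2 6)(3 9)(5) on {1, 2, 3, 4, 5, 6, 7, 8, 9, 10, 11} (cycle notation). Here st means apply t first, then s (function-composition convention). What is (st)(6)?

(st)(6) = s(t(6)). t(6) = 2, then s(2) = 4. So (st)(6) = 4.

4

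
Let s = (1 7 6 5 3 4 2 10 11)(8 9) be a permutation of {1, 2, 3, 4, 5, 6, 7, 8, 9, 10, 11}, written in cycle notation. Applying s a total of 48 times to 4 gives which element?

11

4 lies in the 9-cycle (1 7 6 5 3 4 2 10 11).
On a 9-cycle, s^9 is the identity, so s^48 = s^3 there (48 ≡ 3 mod 9).
Stepping 3 places around the cycle: 4 → 2 → 10 → 11.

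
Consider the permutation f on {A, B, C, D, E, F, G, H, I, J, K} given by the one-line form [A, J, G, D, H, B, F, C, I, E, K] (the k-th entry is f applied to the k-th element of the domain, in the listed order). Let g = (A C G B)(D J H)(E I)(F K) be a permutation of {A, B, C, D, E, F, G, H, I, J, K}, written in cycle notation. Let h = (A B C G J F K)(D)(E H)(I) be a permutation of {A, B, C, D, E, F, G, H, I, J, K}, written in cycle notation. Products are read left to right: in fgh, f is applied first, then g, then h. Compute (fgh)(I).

H

Apply the permutations in order: f(I) = I, then g(I) = E, then h(E) = H. So (fgh)(I) = H.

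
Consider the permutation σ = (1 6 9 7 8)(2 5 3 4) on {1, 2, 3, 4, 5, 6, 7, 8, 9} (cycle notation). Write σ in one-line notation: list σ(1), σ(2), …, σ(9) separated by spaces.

Reading each image from the cycles: 1→6, 2→5, 3→4, 4→2, 5→3, 6→9, 7→8, 8→1, 9→7.
Listing these in domain order gives 6 5 4 2 3 9 8 1 7.

6 5 4 2 3 9 8 1 7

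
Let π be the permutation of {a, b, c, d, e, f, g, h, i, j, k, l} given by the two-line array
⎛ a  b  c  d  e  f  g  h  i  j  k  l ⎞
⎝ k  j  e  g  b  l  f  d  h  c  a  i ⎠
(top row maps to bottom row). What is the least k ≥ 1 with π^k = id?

12

Writing π as disjoint cycles, the cycle lengths are 6, 4, 2.
The order is lcm(6, 4, 2) = 12.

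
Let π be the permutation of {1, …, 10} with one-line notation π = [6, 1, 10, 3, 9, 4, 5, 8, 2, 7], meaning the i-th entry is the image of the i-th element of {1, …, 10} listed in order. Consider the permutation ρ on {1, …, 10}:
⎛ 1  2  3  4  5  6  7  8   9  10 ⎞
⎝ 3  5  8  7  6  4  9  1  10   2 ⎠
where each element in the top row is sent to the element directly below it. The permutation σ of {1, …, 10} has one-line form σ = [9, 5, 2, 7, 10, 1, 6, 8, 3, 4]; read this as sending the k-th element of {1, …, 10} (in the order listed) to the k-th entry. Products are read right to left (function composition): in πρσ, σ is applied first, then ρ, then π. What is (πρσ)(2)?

(πρσ)(2) = π(ρ(σ(2))). σ(2) = 5, then ρ(5) = 6, then π(6) = 4, so the result is 4.

4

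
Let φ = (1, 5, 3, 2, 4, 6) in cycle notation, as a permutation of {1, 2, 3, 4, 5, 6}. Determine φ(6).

In the cycle (1, 5, 3, 2, 4, 6), 6 is followed by 1, so φ(6) = 1.

1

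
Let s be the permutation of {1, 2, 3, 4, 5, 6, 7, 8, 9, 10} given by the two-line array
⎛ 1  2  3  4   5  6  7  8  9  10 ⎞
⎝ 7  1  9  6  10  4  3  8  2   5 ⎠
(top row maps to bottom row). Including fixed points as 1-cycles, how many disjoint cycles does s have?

4

The cycle decomposition is (1 7 3 9 2)(4 6)(5 10)(8), which has 4 cycles (counting 1-cycles).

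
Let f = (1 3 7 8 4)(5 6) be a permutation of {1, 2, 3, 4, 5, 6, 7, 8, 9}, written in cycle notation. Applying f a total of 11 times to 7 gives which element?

8

7 lies in the 5-cycle (1 3 7 8 4).
Since the cycle has length 5, f^11 acts on it the same as f^1 (11 mod 5 = 1).
Stepping 1 place around the cycle: 7 → 8.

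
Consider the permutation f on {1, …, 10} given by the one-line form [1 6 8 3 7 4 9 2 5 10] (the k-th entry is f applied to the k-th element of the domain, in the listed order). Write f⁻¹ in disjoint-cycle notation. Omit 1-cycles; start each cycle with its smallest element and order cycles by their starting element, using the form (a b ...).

(2 8 3 4 6)(5 9 7)

The cycle decomposition of f is (2 6 4 3 8)(5 7 9).
The inverse reverses every cycle; in canonical form, f⁻¹ = (2 8 3 4 6)(5 9 7).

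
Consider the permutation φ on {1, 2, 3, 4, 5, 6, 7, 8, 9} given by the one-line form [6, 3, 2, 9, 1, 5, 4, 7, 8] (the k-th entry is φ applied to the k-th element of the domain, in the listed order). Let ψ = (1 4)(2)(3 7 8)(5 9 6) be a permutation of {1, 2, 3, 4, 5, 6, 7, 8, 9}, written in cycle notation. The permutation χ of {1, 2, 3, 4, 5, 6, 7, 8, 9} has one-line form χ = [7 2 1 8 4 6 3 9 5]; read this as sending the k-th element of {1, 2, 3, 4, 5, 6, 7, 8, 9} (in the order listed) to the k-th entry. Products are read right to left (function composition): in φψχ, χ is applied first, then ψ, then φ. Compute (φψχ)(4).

Apply the permutations in order: χ(4) = 8, then ψ(8) = 3, then φ(3) = 2. So (φψχ)(4) = 2.

2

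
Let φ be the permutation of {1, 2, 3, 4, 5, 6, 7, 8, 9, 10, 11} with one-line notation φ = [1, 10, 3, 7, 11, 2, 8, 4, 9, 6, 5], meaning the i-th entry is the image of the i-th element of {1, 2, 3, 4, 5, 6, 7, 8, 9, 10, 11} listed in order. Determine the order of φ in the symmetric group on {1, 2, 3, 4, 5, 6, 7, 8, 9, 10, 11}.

Writing φ as disjoint cycles, the cycle lengths are 3, 3, 2, 1, 1, 1.
Since disjoint cycles commute, ord(φ) = lcm(3, 3, 2) = 6.

6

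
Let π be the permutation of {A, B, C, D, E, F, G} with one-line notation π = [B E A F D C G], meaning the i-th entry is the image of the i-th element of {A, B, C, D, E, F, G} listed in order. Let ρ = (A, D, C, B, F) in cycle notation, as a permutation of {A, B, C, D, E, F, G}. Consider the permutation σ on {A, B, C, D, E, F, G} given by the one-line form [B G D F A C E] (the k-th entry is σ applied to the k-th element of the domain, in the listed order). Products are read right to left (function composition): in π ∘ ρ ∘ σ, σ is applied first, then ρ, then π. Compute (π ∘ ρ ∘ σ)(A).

C

(π ∘ ρ ∘ σ)(A) = π(ρ(σ(A))). σ(A) = B, then ρ(B) = F, then π(F) = C, so the result is C.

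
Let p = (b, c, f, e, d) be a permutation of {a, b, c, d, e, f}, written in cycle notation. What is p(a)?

a does not appear in any cycle of p, so it is a fixed point: p(a) = a.

a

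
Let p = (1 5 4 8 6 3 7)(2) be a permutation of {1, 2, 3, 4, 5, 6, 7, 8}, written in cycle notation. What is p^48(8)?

4

8 lies in the 7-cycle (1 5 4 8 6 3 7).
Since the cycle has length 7, p^48 acts on it the same as p^6 (48 mod 7 = 6).
Stepping 6 places around the cycle: 8 → 6 → 3 → 7 → 1 → 5 → 4.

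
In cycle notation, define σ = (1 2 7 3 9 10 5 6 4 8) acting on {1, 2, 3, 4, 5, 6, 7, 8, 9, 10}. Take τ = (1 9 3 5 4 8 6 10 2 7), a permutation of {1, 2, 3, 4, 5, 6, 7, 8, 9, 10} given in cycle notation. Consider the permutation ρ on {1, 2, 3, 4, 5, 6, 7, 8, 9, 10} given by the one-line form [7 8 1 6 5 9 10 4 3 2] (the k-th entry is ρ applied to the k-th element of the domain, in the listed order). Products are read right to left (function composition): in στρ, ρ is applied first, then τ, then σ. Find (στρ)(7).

Apply the permutations in order: ρ(7) = 10, then τ(10) = 2, then σ(2) = 7. So (στρ)(7) = 7.

7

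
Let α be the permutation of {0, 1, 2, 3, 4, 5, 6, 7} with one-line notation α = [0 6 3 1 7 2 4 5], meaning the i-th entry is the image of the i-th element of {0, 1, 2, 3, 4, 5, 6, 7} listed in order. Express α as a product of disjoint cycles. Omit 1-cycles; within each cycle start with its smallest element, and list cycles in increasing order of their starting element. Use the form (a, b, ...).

Start at 1 and follow images: 1 → 6 → 4 → 7 → 5 → 2 → 3 → 1, giving the cycle (1, 6, 4, 7, 5, 2, 3).
Repeating from the next unused element and collecting all non-trivial cycles gives (1, 6, 4, 7, 5, 2, 3).

(1, 6, 4, 7, 5, 2, 3)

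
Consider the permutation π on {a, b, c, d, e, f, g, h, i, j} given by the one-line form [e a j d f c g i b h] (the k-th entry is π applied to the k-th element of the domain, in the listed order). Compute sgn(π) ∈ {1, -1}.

-1

In disjoint-cycle form the cycle lengths are 8, 1, 1.
A cycle is odd iff its length is even; π has 1 even-length cycle, so sgn(π) = (−1)^1 and π is odd.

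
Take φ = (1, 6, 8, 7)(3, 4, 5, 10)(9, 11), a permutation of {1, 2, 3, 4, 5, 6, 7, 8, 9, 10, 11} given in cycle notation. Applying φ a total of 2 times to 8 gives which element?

1

8 lies in the 4-cycle (1, 6, 8, 7).
Advancing 2 steps from 8: 8 → 7 → 1.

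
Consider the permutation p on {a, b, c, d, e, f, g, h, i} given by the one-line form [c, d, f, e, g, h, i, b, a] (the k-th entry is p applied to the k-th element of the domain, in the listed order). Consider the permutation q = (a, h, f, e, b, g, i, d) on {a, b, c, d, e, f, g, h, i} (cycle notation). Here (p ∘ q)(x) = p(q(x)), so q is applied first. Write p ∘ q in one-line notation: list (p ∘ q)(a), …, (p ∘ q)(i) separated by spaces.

Chase each element through q then p: a → h → b; b → g → i; c → c → f; d → a → c; e → b → d; f → e → g; g → i → a; h → f → h; i → d → e.
So p ∘ q in one-line form is b i f c d g a h e.

b i f c d g a h e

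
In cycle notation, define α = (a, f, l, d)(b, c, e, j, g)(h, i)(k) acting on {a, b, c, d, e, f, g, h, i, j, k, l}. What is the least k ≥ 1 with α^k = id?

20

The disjoint cycles have lengths 5, 4, 2, 1.
The order of α is the least common multiple of its cycle lengths: lcm(5, 4, 2) = 20.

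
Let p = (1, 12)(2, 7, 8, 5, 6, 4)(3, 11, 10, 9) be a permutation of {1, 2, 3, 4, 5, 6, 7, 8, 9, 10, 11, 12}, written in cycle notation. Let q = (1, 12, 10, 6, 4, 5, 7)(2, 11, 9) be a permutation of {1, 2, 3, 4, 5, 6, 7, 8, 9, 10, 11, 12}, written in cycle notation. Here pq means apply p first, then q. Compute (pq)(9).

First apply p: p(9) = 3, then q(3) = 3. Thus (pq)(9) = 3.

3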